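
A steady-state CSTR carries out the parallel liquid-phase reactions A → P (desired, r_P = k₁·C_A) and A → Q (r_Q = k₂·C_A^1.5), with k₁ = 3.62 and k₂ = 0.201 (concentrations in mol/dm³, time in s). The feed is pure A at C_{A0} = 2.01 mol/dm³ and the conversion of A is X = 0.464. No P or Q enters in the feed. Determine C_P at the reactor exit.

0.882 mol/dm³

Exit C_A = C_{A0}(1−X) = 2.01×0.536 = 1.077 mol/dm³.
A CSTR operates uniformly at the exit composition, giving r_P = 3.900 and r_Q = 0.2248 (each k·C_A^n at C_A = 1.077).
Fraction of consumed A going to P: r_P/(r_P+r_Q) = 0.9455.
C_P = 0.9455·C_{A0}·X = 0.9455×2.01×0.464 = 0.882 mol/dm³.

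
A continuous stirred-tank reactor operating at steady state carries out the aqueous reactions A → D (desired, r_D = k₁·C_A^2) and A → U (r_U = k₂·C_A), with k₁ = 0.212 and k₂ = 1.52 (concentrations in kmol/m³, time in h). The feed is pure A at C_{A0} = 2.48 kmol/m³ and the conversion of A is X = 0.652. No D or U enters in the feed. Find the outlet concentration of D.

Exit C_A = C_{A0}(1−X) = 2.48×0.348 = 0.8630 kmol/m³.
Rates in a CSTR are evaluated at the outlet concentration: r_D = 0.212×0.8630^2 = 0.1579, r_U = 1.52×0.8630 = 1.312.
Fraction of consumed A going to D: r_D/(r_D+r_U) = 0.1074.
C_D = 0.1074·C_{A0}·X = 0.1074×2.48×0.652 = 0.174 kmol/m³.

0.174 kmol/m³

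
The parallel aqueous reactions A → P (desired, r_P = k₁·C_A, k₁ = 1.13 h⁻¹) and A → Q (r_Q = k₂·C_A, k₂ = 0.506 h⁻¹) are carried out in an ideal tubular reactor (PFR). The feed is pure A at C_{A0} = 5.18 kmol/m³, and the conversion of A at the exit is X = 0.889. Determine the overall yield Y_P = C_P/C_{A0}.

0.614

C_A = C_{A0}(1−X) = 0.5750 kmol/m³.
Both paths are first order in A, so the instantaneous fraction to P is constant: dC_P/d(−C_A) = k₁/(k₁+k₂) = 0.6907.
C_P = 0.6907·(C_{A0}−C_A) = 0.6907×4.605 = 3.18 kmol/m³.
Y_P = C_P/C_{A0} = 3.181/5.18 = 0.614.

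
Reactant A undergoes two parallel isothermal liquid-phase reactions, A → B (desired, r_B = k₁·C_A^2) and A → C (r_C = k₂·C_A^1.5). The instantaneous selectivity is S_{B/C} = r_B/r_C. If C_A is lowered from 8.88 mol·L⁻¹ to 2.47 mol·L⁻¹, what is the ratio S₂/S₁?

0.527

S_{B/C} = (k₁/k₂)·C_A^0.5, so S₂/S₁ = (C_{A,2}/C_{A,1})^0.5.
= (2.47/8.88)^0.5 = (0.2782)^0.5 = 0.527.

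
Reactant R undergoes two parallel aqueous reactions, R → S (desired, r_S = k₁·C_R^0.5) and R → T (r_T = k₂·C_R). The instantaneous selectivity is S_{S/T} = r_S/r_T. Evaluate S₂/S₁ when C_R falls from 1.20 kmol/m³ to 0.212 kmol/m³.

S_{S/T} = (k₁/k₂)·C_R^-0.5, so S₂/S₁ = (C_{R,2}/C_{R,1})^-0.5.
= (0.212/1.20)^(-0.5) = (0.1767)^(-0.5) = 2.38.
Selectivity toward S rises as C_R falls — low-concentration operation is favoured.

2.38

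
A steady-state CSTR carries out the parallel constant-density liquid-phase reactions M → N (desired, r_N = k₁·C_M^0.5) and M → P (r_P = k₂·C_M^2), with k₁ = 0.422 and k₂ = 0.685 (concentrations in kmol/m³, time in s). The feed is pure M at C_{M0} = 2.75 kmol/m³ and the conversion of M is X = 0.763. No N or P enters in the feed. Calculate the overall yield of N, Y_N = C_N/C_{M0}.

0.412

Exit C_M = C_{M0}(1−X) = 2.75×0.237 = 0.6517 kmol/m³.
In a CSTR the entire volume is at exit conditions, so r_N = 0.422×0.6517^0.5 = 0.3407 and r_P = 0.685×0.6517^2 = 0.2910.
Fraction of consumed M going to N: r_N/(r_N+r_P) = 0.5394.
C_N = 0.5394·C_{M0}·X = 0.5394×2.75×0.763 = 1.13 kmol/m³; Y_N = C_N/C_{M0} = 0.412.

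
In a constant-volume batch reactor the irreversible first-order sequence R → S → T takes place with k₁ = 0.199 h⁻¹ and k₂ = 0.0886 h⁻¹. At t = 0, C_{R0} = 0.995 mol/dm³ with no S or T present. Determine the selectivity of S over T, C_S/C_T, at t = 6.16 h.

2.70

The intermediate concentration in a first-order A→B→C sequence is C_S = k₁C_{R0}(e^(−k₁t) − e^(−k₂t))/(k₂−k₁).
e^(−k₁t) = e^(−0.199×6.16) = e^(−1.226) = 0.2935; e^(−k₂t) = e^(−0.5458) = 0.5794.
C_S = 0.199×0.995/(0.0886−0.199) × (0.2935−0.5794) = (-1.794)×(-0.2859) = 0.5127 mol/dm³.
C_R = C_{R0}e^(−k₁t) = 0.2920 mol/dm³, so C_T = C_{R0}−C_R−C_S = 0.1902 mol/dm³; C_S/C_T = 2.70.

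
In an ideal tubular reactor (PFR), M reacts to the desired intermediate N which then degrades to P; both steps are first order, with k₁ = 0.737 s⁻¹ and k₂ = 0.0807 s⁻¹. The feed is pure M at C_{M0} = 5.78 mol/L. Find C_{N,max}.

4.40 mol/L

Evaluating C_N at τ_opt = ln(k₂/k₁)/(k₂−k₁) gives C_{N,max}/C_{M0} = (k₁/k₂)^[k₂/(k₂−k₁)].
= (0.737/0.0807)^(0.0807/(0.0807−0.737)) = (9.133)^(-0.1230) = 0.7619.
C_{N,max} = 0.7619×5.78 = 4.40 mol/L.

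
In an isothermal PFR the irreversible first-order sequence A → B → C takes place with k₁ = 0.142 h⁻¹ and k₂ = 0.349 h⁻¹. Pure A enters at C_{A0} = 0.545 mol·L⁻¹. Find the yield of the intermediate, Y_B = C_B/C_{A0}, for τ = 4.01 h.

The intermediate concentration in a first-order A→B→C sequence is C_B = k₁C_{A0}(e^(−k₁τ) − e^(−k₂τ))/(k₂−k₁).
e^(−k₁τ) = e^(−0.142×4.01) = e^(−0.5694) = 0.5659; e^(−k₂τ) = e^(−1.399) = 0.2467.
C_B = 0.142×0.545/(0.349−0.142) × (0.5659−0.2467) = 0.3739×0.3191 = 0.1193 mol·L⁻¹.
Y_B = C_B/C_{A0} = 0.1193/0.545 = 0.219.

0.219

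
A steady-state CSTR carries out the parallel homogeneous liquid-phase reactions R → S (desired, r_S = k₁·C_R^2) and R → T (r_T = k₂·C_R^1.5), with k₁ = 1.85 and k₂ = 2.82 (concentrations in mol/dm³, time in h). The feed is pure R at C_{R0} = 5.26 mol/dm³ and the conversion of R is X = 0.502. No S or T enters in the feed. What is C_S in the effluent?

1.36 mol/dm³

Exit C_R = C_{R0}(1−X) = 5.26×0.498 = 2.619 mol/dm³.
A CSTR operates uniformly at the exit composition, giving r_S = 12.69 and r_T = 11.96 (each k·C_R^n at C_R = 2.619).
Fraction of consumed R going to S: r_S/(r_S+r_T) = 0.5150.
C_S = 0.5150·C_{R0}·X = 0.5150×5.26×0.502 = 1.36 mol/dm³.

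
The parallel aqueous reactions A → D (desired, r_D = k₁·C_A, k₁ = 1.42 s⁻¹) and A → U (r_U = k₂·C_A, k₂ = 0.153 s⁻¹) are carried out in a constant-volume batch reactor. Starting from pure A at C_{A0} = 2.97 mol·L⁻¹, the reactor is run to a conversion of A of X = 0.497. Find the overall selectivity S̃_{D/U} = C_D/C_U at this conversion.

C_A = C_{A0}(1−X) = 1.494 mol·L⁻¹.
Both paths are first order in A, so the instantaneous fraction to D is constant: dC_D/d(−C_A) = k₁/(k₁+k₂) = 0.9027.
C_D = 0.9027·(C_{A0}−C_A) = 0.9027×1.476 = 1.33 mol·L⁻¹.
C_U = (C_{A0}−C_A)−C_D = 0.1436 mol·L⁻¹; S̃_{D/U} = 1.333/0.1436 = 9.28.

9.28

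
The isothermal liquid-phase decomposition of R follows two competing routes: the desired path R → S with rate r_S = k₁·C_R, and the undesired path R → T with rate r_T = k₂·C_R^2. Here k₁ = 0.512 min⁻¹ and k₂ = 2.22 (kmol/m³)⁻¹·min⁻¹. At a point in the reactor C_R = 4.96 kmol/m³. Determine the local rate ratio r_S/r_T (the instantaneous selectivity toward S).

0.0465

S_{S/T} = r_S/r_T = (k₁·C_R)/(k₂·C_R^2) = (k₁/k₂)·C_R⁻¹.
= (0.512×4.960) / (2.22×4.960^2) = 2.540/54.62 = 0.0465.
The undesired path is higher order in R, so low C_R (CSTR or dilute feed) favours S.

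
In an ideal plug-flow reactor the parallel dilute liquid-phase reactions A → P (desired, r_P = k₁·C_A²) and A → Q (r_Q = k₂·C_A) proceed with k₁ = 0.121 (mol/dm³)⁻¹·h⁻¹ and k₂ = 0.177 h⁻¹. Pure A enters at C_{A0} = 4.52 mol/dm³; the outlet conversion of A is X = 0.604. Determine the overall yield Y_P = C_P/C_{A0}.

0.407

C_A = C_{A0}(1−X) = 1.790 mol/dm³.
Along a PFR/batch, dC_Q/dC_A = −r_Q/(r_P+r_Q) = −k₂/(k₂+k₁·C_A).
Integrating from C_{A0} to C_A: C_Q = (0.177/0.121)·ln[(0.177+0.121·4.52)/(0.177+0.121·1.79)] = 1.463·ln(0.7239/0.3936) = 0.8914 mol/dm³.
Then C_P = (C_{A0}−C_A) − C_Q = 2.730 − 0.8914 = 1.839 mol/dm³.
Y_P = C_P/C_{A0} = 1.839/4.52 = 0.407.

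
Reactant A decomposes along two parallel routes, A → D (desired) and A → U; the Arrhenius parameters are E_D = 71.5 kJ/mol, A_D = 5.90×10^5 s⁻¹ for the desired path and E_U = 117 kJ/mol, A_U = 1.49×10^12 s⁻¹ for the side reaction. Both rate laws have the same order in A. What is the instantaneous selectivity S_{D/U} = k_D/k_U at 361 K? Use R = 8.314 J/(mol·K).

1.52

Since both paths have the same order in A, the concentration cancels and S_{D/U} = k_D/k_U = (A_D/A_U)·exp[(E_U−E_D)/(RT)].
(E_U−E_D)/(RT) = (117−71.5)×10³/(8.314×361) = 45500/3001 = 15.16.
k_D/k_U = (5.90×10^5/1.49×10^12)·exp(15.16) = 3.960×10^-7 × 3.836×10^6 = 1.52.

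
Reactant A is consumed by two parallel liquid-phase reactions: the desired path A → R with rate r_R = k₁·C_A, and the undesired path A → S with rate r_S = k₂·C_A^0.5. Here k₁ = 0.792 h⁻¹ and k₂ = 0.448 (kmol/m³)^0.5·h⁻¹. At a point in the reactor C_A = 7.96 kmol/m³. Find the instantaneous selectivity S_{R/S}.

S_{R/S} = r_R/r_S = (k₁·C_A)/(k₂·C_A^0.5) = (k₁/k₂)·C_A^0.5.
= (0.792×7.960) / (0.448×7.960^0.5) = 6.304/1.264 = 4.99.
Since the desired path is higher order in A, keeping C_A high (PFR or concentrated feed) favours R.

4.99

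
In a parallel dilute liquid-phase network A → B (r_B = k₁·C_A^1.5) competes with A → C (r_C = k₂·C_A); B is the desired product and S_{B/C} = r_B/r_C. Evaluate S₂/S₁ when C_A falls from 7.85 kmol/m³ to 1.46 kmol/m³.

S_{B/C} = (k₁/k₂)·C_A^0.5, so S₂/S₁ = (C_{A,2}/C_{A,1})^0.5.
= (1.46/7.85)^0.5 = (0.1860)^0.5 = 0.431.
Selectivity toward B falls as C_A falls — high-concentration operation is favoured.

0.431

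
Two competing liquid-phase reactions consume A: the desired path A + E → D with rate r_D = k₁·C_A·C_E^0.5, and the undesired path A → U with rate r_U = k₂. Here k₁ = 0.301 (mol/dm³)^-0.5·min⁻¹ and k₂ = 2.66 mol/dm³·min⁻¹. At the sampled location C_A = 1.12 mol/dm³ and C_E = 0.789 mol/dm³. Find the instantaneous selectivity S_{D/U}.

0.113

S_{D/U} = r_D/r_U = (k₁·C_A·C_E^0.5)/(k₂) = (k₁/k₂)·C_A·C_E^0.5.
= (0.301×1.120×0.7890^0.5) / (2.66) = 0.2994/2.660 = 0.113.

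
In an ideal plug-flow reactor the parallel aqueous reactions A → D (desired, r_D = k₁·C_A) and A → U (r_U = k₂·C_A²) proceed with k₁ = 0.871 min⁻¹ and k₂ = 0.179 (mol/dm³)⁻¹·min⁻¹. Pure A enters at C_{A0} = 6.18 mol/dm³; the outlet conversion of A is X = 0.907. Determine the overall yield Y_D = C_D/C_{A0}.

0.558

C_A = C_{A0}(1−X) = 0.5747 mol/dm³.
Along a PFR/batch, dC_D/dC_A = −r_D/(r_D+r_U) = −k₁/(k₁+k₂·C_A).
Integrating from C_{A0} to C_A: C_D = (0.871/0.179)·ln[(0.871+0.179·6.18)/(0.871+0.179·0.575)] = 4.866·ln(1.977/0.9739) = 3.446 mol/dm³.
Y_D = C_D/C_{A0} = 3.446/6.18 = 0.558.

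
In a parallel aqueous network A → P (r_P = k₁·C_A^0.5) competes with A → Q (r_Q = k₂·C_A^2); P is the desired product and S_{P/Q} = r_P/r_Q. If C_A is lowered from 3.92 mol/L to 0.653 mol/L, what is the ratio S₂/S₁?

S_{P/Q} = (k₁/k₂)·C_A^-1.5, so S₂/S₁ = (C_{A,2}/C_{A,1})^-1.5.
= (0.653/3.92)^(-1.5) = (0.1666)^(-1.5) = 14.7.

14.7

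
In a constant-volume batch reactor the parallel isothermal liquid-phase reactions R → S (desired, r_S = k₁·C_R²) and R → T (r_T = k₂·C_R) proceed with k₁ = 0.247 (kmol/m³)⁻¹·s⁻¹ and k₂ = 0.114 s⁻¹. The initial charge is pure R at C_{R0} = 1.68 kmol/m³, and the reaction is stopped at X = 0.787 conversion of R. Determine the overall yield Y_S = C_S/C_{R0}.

C_R = C_{R0}(1−X) = 0.3578 kmol/m³.
Along a PFR/batch, dC_T/dC_R = −r_T/(r_S+r_T) = −k₂/(k₂+k₁·C_R).
Integrating from C_{R0} to C_R: C_T = (0.114/0.247)·ln[(0.114+0.247·1.68)/(0.114+0.247·0.358)] = 0.4615·ln(0.5290/0.2024) = 0.4434 kmol/m³.
Then C_S = (C_{R0}−C_R) − C_T = 1.322 − 0.4434 = 0.8787 kmol/m³.
Y_S = C_S/C_{R0} = 0.8787/1.68 = 0.523.

0.523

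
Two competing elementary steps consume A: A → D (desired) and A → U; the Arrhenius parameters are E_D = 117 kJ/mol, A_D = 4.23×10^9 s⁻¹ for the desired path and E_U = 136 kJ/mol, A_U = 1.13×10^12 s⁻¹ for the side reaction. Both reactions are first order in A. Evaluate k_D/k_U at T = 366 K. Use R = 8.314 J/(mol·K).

1.93

With equal orders, S_{D/U} = k_D/k_U = (A_D/A_U)·exp[(E_U−E_D)/(RT)].
(E_U−E_D)/(RT) = (136−117)×10³/(8.314×366) = 19000/3043 = 6.244.
k_D/k_U = (4.23×10^9/1.13×10^12)·exp(6.244) = 0.003743 × 514.9 = 1.93.
Since E_D < E_U, lowering the temperature improves selectivity toward D.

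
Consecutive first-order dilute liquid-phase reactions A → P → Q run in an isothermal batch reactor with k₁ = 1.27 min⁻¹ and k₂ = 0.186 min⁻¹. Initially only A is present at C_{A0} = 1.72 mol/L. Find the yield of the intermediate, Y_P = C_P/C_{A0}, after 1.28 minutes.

The intermediate concentration in a first-order A→B→C sequence is C_P = k₁C_{A0}(e^(−k₁t) − e^(−k₂t))/(k₂−k₁).
e^(−k₁t) = e^(−1.27×1.28) = e^(−1.626) = 0.1968; e^(−k₂t) = e^(−0.2381) = 0.7881.
C_P = 1.27×1.72/(0.186−1.27) × (0.1968−0.7881) = (-2.015)×(-0.5913) = 1.192 mol/L.
Y_P = C_P/C_{A0} = 1.192/1.72 = 0.693.

0.693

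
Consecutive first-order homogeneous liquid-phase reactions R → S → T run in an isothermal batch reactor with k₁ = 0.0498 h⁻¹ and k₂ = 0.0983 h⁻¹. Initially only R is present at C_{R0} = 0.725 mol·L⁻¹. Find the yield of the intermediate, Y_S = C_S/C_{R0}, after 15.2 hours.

For first-order series with pure R initially, C_S(t) = k₁C_{R0}/(k₂−k₁)·(e^(−k₁t) − e^(−k₂t)).
e^(−k₁t) = e^(−0.0498×15.2) = e^(−0.7570) = 0.4691; e^(−k₂t) = e^(−1.494) = 0.2244.
C_S = 0.0498×0.725/(0.0983−0.0498) × (0.4691−0.2244) = 0.7444×0.2447 = 0.1821 mol·L⁻¹.
Y_S = C_S/C_{R0} = 0.1821/0.725 = 0.251.

0.251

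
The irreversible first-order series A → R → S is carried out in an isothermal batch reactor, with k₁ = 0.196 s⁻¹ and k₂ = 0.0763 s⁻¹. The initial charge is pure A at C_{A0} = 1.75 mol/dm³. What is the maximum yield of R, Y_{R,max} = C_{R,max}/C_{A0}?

0.548

For a first-order series the maximum intermediate yield is C_{R,max}/C_{A0} = (k₁/k₂)^[k₂/(k₂−k₁)].
= (0.196/0.0763)^(0.0763/(0.0763−0.196)) = (2.569)^(-0.6374) = 0.5481.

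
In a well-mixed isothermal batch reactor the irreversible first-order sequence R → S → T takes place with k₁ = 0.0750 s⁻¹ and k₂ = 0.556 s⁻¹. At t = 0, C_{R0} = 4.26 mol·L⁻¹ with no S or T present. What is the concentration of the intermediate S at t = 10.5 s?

0.300 mol·L⁻¹

Solving the coupled first-order balances gives C_S(t) = [k₁/(k₂−k₁)]·C_{R0}·(e^(−k₁t) − e^(−k₂t)).
e^(−k₁t) = e^(−0.0750×10.5) = e^(−0.7875) = 0.4550; e^(−k₂t) = e^(−5.838) = 0.002915.
C_S = 0.0750×4.26/(0.556−0.0750) × (0.4550−0.002915) = 0.6642×0.4521 = 0.3003 mol·L⁻¹.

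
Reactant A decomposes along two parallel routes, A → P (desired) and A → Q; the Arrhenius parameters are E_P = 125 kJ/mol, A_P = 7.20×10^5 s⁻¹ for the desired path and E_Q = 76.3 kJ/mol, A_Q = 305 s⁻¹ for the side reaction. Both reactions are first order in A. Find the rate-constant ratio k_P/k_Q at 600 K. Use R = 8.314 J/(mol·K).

With equal orders, S_{P/Q} = k_P/k_Q = (A_P/A_Q)·exp[(E_Q−E_P)/(RT)].
(E_Q−E_P)/(RT) = (76.3−125)×10³/(8.314×600) = -48700/4988 = -9.763.
k_P/k_Q = (7.20×10^5/305)·exp(-9.763) = 2361 × 5.756×10^-5 = 0.136.

0.136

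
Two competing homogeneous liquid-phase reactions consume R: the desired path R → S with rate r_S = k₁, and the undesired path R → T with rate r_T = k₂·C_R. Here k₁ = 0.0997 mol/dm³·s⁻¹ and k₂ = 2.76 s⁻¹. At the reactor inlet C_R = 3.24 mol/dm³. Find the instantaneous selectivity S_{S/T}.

S_{S/T} = r_S/r_T = (k₁)/(k₂·C_R) = (k₁/k₂)·C_R⁻¹.
= (0.0997) / (2.76×3.240) = 0.09970/8.942 = 0.0111.
The undesired path is higher order in R, so low C_R (CSTR or dilute feed) favours S.

0.0111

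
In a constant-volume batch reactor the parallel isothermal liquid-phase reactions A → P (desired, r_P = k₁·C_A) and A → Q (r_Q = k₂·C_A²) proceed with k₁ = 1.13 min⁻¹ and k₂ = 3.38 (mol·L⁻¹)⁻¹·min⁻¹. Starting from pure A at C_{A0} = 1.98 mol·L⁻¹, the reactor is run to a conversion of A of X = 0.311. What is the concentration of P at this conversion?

0.103 mol·L⁻¹

C_A = C_{A0}(1−X) = 1.364 mol·L⁻¹.
Along a PFR/batch, dC_P/dC_A = −r_P/(r_P+r_Q) = −k₁/(k₁+k₂·C_A).
Integrating from C_{A0} to C_A: C_P = (1.13/3.38)·ln[(1.13+3.38·1.98)/(1.13+3.38·1.36)] = 0.3343·ln(7.822/5.741) = 0.1034 mol·L⁻¹.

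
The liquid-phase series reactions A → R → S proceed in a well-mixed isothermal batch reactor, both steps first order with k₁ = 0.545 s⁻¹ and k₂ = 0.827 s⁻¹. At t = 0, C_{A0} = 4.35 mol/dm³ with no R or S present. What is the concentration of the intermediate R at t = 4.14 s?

For first-order series with pure A initially, C_R(t) = k₁C_{A0}/(k₂−k₁)·(e^(−k₁t) − e^(−k₂t)).
e^(−k₁t) = e^(−0.545×4.14) = e^(−2.256) = 0.1047; e^(−k₂t) = e^(−3.424) = 0.03259.
C_R = 0.545×4.35/(0.827−0.545) × (0.1047−0.03259) = 8.407×0.07215 = 0.6065 mol/dm³.

0.607 mol/dm³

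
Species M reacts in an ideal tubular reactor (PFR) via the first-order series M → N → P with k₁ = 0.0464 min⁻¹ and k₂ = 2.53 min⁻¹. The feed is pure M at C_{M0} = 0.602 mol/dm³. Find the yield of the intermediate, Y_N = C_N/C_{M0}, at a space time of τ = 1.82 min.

0.0170

For first-order series with pure M initially, C_N(τ) = k₁C_{M0}/(k₂−k₁)·(e^(−k₁τ) − e^(−k₂τ)).
e^(−k₁τ) = e^(−0.0464×1.82) = e^(−0.08445) = 0.9190; e^(−k₂τ) = e^(−4.605) = 0.01001.
C_N = 0.0464×0.602/(2.53−0.0464) × (0.9190−0.01001) = 0.01125×0.9090 = 0.01022 mol/dm³.
Y_N = C_N/C_{M0} = 0.01022/0.602 = 0.0170.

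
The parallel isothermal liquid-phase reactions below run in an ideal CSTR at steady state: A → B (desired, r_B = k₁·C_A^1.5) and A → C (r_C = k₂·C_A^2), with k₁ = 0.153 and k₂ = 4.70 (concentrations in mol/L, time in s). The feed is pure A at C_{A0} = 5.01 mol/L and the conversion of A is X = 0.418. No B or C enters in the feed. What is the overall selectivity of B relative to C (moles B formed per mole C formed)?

Exit C_A = C_{A0}(1−X) = 5.01×0.582 = 2.916 mol/L.
A CSTR operates uniformly at the exit composition, giving r_B = 0.7618 and r_C = 39.96 (each k·C_A^n at C_A = 2.916).
Overall selectivity = C_B/C_C = r_Bτ/(r_Cτ) = r_B/r_C = 0.0191.

0.0191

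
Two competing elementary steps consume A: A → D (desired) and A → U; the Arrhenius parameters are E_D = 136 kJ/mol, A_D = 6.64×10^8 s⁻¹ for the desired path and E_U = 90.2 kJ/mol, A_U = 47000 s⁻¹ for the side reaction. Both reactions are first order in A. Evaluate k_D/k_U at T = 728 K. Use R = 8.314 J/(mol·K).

With equal orders, S_{D/U} = k_D/k_U = (A_D/A_U)·exp[(E_U−E_D)/(RT)].
(E_U−E_D)/(RT) = (90.2−136)×10³/(8.314×728) = -45800/6053 = -7.567.
k_D/k_U = (6.64×10^8/47000)·exp(-7.567) = 14128 × 5.172×10^-4 = 7.31.

7.31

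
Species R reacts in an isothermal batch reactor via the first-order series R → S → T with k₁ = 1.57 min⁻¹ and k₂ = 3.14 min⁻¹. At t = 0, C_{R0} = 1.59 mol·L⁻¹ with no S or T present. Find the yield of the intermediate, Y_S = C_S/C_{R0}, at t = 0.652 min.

For first-order series with pure R initially, C_S(t) = k₁C_{R0}/(k₂−k₁)·(e^(−k₁t) − e^(−k₂t)).
e^(−k₁t) = e^(−1.57×0.652) = e^(−1.024) = 0.3593; e^(−k₂t) = e^(−2.047) = 0.1291.
C_S = 1.57×1.59/(3.14−1.57) × (0.3593−0.1291) = 1.590×0.2302 = 0.3660 mol·L⁻¹.
Y_S = C_S/C_{R0} = 0.3660/1.59 = 0.230.

0.230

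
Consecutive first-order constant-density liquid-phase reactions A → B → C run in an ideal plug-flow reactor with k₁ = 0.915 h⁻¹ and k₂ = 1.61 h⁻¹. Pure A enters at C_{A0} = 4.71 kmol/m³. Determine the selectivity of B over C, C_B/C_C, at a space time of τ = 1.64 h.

Solving the coupled first-order balances gives C_B(τ) = [k₁/(k₂−k₁)]·C_{A0}·(e^(−k₁τ) − e^(−k₂τ)).
e^(−k₁τ) = e^(−0.915×1.64) = e^(−1.501) = 0.2230; e^(−k₂τ) = e^(−2.640) = 0.07133.
C_B = 0.915×4.71/(1.61−0.915) × (0.2230−0.07133) = 6.201×0.1517 = 0.9405 kmol/m³.
C_A = C_{A0}e^(−k₁τ) = 1.050 kmol/m³, so C_C = C_{A0}−C_A−C_B = 2.719 kmol/m³; C_B/C_C = 0.346.

0.346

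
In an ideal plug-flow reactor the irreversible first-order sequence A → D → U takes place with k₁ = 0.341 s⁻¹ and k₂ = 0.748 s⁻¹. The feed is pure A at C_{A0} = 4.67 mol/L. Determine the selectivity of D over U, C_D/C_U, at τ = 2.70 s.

For first-order series with pure A initially, C_D(τ) = k₁C_{A0}/(k₂−k₁)·(e^(−k₁τ) − e^(−k₂τ)).
e^(−k₁τ) = e^(−0.341×2.70) = e^(−0.9207) = 0.3982; e^(−k₂τ) = e^(−2.020) = 0.1327.
C_D = 0.341×4.67/(0.748−0.341) × (0.3982−0.1327) = 3.913×0.2655 = 1.039 mol/L.
C_A = C_{A0}e^(−k₁τ) = 1.860 mol/L, so C_U = C_{A0}−C_A−C_D = 1.771 mol/L; C_D/C_U = 0.587.

0.587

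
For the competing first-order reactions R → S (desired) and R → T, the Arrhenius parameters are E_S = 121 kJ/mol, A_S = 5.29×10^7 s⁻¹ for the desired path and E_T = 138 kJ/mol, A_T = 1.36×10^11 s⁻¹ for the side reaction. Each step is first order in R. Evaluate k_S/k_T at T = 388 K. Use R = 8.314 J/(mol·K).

k_S/k_T = (A_S/A_T)·exp[−(E_S−E_T)/(RT)] = (A_S/A_T)·exp[(E_T−E_S)/(RT)].
(E_T−E_S)/(RT) = (138−121)×10³/(8.314×388) = 17000/3226 = 5.270.
k_S/k_T = (5.29×10^7/1.36×10^11)·exp(5.270) = 3.890×10^-4 × 194.4 = 0.0756.
Since E_S < E_T, lowering the temperature improves selectivity toward S.

0.0756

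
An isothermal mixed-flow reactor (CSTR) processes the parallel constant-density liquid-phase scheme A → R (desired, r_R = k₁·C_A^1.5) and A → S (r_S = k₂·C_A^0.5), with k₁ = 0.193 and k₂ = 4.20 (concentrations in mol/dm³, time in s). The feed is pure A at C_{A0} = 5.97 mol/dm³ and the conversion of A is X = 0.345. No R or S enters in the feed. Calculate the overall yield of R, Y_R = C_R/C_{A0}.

0.0526

Exit C_A = C_{A0}(1−X) = 5.97×0.655 = 3.910 mol/dm³.
Rates in a CSTR are evaluated at the outlet concentration: r_R = 0.193×3.910^1.5 = 1.492, r_S = 4.20×3.910^0.5 = 8.305.
Fraction of consumed A going to R: r_R/(r_R+r_S) = 0.1523.
C_R = 0.1523·C_{A0}·X = 0.1523×5.97×0.345 = 0.314 mol/dm³; Y_R = C_R/C_{A0} = 0.0526.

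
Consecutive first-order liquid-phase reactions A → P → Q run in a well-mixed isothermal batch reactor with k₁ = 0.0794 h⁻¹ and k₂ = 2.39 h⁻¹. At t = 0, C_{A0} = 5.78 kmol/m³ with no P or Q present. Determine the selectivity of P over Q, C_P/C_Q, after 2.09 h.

The intermediate concentration in a first-order A→B→C sequence is C_P = k₁C_{A0}(e^(−k₁t) − e^(−k₂t))/(k₂−k₁).
e^(−k₁t) = e^(−0.0794×2.09) = e^(−0.1659) = 0.8471; e^(−k₂t) = e^(−4.995) = 0.006771.
C_P = 0.0794×5.78/(2.39−0.0794) × (0.8471−0.006771) = 0.1986×0.8403 = 0.1669 kmol/m³.
C_A = C_{A0}e^(−k₁t) = 4.896 kmol/m³, so C_Q = C_{A0}−C_A−C_P = 0.7169 kmol/m³; C_P/C_Q = 0.233.

0.233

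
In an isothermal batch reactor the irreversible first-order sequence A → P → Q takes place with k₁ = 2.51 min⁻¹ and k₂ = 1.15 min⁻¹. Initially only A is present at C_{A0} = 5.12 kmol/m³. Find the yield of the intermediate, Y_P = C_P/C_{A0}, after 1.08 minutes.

The intermediate concentration in a first-order A→B→C sequence is C_P = k₁C_{A0}(e^(−k₁t) − e^(−k₂t))/(k₂−k₁).
e^(−k₁t) = e^(−2.51×1.08) = e^(−2.711) = 0.06648; e^(−k₂t) = e^(−1.242) = 0.2888.
C_P = 2.51×5.12/(1.15−2.51) × (0.06648−0.2888) = (-9.449)×(-0.2223) = 2.101 kmol/m³.
Y_P = C_P/C_{A0} = 2.101/5.12 = 0.410.

0.410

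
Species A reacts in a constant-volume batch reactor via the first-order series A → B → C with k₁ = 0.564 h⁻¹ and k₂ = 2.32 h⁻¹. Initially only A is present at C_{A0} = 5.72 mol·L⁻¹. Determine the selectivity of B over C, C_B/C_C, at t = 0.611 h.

1.06

The intermediate concentration in a first-order A→B→C sequence is C_B = k₁C_{A0}(e^(−k₁t) − e^(−k₂t))/(k₂−k₁).
e^(−k₁t) = e^(−0.564×0.611) = e^(−0.3446) = 0.7085; e^(−k₂t) = e^(−1.418) = 0.2423.
C_B = 0.564×5.72/(2.32−0.564) × (0.7085−0.2423) = 1.837×0.4662 = 0.8565 mol·L⁻¹.
C_A = C_{A0}e^(−k₁t) = 4.053 mol·L⁻¹, so C_C = C_{A0}−C_A−C_B = 0.8109 mol·L⁻¹; C_B/C_C = 1.06.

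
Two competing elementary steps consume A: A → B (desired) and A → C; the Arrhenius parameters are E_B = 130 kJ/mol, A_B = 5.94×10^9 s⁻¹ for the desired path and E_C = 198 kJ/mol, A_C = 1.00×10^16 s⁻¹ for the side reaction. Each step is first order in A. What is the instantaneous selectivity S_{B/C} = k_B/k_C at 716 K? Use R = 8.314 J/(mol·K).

Since both paths have the same order in A, the concentration cancels and S_{B/C} = k_B/k_C = (A_B/A_C)·exp[(E_C−E_B)/(RT)].
(E_C−E_B)/(RT) = (198−130)×10³/(8.314×716) = 68000/5953 = 11.42.
k_B/k_C = (5.94×10^9/1.00×10^16)·exp(11.42) = 5.940×10^-7 × 91414 = 0.0543.

0.0543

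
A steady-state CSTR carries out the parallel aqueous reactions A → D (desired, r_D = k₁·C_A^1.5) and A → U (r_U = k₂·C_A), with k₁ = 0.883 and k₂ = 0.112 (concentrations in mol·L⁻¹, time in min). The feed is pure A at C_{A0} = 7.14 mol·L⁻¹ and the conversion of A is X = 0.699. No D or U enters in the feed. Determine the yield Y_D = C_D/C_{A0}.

0.643

Exit C_A = C_{A0}(1−X) = 7.14×0.301 = 2.149 mol·L⁻¹.
In a CSTR the entire volume is at exit conditions, so r_D = 0.883×2.149^1.5 = 2.782 and r_U = 0.112×2.149 = 0.2407.
Fraction of consumed A going to D: r_D/(r_D+r_U) = 0.9204.
C_D = 0.9204·C_{A0}·X = 0.9204×7.14×0.699 = 4.59 mol·L⁻¹; Y_D = C_D/C_{A0} = 0.643.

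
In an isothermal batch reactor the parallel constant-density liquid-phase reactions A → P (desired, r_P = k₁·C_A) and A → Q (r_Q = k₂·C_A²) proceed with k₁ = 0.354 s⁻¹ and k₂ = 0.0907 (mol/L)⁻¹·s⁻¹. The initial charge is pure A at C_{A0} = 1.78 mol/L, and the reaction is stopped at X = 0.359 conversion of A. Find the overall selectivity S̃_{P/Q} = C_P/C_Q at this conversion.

2.68

C_A = C_{A0}(1−X) = 1.141 mol/L.
Along a PFR/batch, dC_P/dC_A = −r_P/(r_P+r_Q) = −k₁/(k₁+k₂·C_A).
Integrating from C_{A0} to C_A: C_P = (0.354/0.0907)·ln[(0.354+0.0907·1.78)/(0.354+0.0907·1.14)] = 3.903·ln(0.5154/0.4575) = 0.4656 mol/L.
C_Q = (C_{A0}−C_A)−C_P = 0.1735 mol/L; S̃_{P/Q} = 0.4656/0.1735 = 2.68.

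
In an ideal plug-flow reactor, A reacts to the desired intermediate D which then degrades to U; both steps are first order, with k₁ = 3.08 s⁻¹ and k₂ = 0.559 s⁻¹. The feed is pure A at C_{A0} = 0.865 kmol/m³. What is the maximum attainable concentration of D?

For a first-order series the maximum intermediate yield is C_{D,max}/C_{A0} = (k₁/k₂)^[k₂/(k₂−k₁)].
= (3.08/0.559)^(0.559/(0.559−3.08)) = (5.510)^(-0.2217) = 0.6850.
C_{D,max} = 0.6850×0.865 = 0.592 kmol/m³.

0.592 kmol/m³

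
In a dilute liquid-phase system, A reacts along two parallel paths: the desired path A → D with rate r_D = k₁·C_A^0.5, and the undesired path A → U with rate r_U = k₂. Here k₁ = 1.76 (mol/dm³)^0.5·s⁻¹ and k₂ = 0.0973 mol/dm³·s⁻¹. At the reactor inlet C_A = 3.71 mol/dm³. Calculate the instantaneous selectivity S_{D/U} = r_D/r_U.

S_{D/U} = r_D/r_U = (k₁·C_A^0.5)/(k₂) = (k₁/k₂)·C_A^0.5.
= (1.76×3.710^0.5) / (0.0973) = 3.390/0.09730 = 34.8.

34.8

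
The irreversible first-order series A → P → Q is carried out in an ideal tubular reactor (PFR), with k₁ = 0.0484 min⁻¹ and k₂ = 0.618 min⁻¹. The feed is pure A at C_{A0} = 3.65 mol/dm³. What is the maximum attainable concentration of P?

At the optimum, C_{P,max}/C_{A0} = (k₁/k₂)^[k₂/(k₂−k₁)].
= (0.0484/0.618)^(0.618/(0.618−0.0484)) = (0.07832)^(1.085) = 0.06308.
C_{P,max} = 0.06308×3.65 = 0.230 mol/dm³.

0.230 mol/dm³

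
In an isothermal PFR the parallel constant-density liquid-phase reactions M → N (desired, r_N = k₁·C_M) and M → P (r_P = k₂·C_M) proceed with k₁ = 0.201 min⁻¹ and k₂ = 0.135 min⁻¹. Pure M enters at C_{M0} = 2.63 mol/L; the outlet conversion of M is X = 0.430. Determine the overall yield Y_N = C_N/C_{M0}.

0.257

C_M = C_{M0}(1−X) = 1.499 mol/L.
Both paths are first order in M, so the instantaneous fraction to N is constant: dC_N/d(−C_M) = k₁/(k₁+k₂) = 0.5982.
C_N = 0.5982·(C_{M0}−C_M) = 0.5982×1.131 = 0.677 mol/L.
Y_N = C_N/C_{M0} = 0.6765/2.63 = 0.257.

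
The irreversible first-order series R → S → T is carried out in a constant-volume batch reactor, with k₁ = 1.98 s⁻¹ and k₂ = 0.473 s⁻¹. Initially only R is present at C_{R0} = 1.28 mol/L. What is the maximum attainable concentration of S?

At the optimum, C_{S,max}/C_{R0} = (k₁/k₂)^[k₂/(k₂−k₁)].
= (1.98/0.473)^(0.473/(0.473−1.98)) = (4.186)^(-0.3139) = 0.6380.
C_{S,max} = 0.6380×1.28 = 0.817 mol/L.

0.817 mol/L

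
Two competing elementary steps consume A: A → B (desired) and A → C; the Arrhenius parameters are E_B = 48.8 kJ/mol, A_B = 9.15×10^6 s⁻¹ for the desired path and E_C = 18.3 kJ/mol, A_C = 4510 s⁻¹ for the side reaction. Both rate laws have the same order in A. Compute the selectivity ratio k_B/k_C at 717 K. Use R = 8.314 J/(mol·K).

k_B/k_C = (A_B/A_C)·exp[−(E_B−E_C)/(RT)] = (A_B/A_C)·exp[(E_C−E_B)/(RT)].
(E_C−E_B)/(RT) = (18.3−48.8)×10³/(8.314×717) = -30500/5961 = -5.116.
k_B/k_C = (9.15×10^6/4510)·exp(-5.116) = 2029 × 0.005997 = 12.2.

12.2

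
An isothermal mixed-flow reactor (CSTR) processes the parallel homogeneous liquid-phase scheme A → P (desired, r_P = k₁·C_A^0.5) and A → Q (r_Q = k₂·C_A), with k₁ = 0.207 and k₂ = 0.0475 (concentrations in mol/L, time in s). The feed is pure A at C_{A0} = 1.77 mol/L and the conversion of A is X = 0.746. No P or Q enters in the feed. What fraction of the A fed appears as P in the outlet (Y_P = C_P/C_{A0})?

Exit C_A = C_{A0}(1−X) = 1.77×0.254 = 0.4496 mol/L.
In a CSTR the entire volume is at exit conditions, so r_P = 0.207×0.4496^0.5 = 0.1388 and r_Q = 0.0475×0.4496 = 0.02136.
Fraction of consumed A going to P: r_P/(r_P+r_Q) = 0.8667.
C_P = 0.8667·C_{A0}·X = 0.8667×1.77×0.746 = 1.14 mol/L; Y_P = C_P/C_{A0} = 0.647.

0.647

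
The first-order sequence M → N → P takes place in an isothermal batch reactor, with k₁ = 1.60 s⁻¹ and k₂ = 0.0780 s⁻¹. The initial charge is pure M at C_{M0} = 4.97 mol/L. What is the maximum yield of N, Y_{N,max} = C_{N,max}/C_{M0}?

0.857

Evaluating C_N at t_opt = ln(k₂/k₁)/(k₂−k₁) gives C_{N,max}/C_{M0} = (k₁/k₂)^[k₂/(k₂−k₁)].
= (1.60/0.0780)^(0.0780/(0.0780−1.60)) = (20.51)^(-0.05125) = 0.8566.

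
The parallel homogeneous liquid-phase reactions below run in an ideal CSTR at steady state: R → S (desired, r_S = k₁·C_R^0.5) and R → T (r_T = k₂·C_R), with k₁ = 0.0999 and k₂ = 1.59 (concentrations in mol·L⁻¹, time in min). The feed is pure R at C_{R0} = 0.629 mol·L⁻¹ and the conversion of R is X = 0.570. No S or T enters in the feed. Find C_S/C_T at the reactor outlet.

0.121

Exit C_R = C_{R0}(1−X) = 0.629×0.430 = 0.2705 mol·L⁻¹.
A CSTR operates uniformly at the exit composition, giving r_S = 0.05195 and r_T = 0.4300 (each k·C_R^n at C_R = 0.2705).
Overall selectivity = C_S/C_T = r_Sτ/(r_Tτ) = r_S/r_T = 0.121.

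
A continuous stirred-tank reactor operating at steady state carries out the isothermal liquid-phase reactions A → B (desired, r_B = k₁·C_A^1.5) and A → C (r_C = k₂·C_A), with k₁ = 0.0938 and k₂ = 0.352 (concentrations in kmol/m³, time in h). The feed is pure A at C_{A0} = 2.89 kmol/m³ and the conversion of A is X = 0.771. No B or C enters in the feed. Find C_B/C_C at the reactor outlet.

Exit C_A = C_{A0}(1−X) = 2.89×0.229 = 0.6618 kmol/m³.
A CSTR operates uniformly at the exit composition, giving r_B = 0.05050 and r_C = 0.2330 (each k·C_A^n at C_A = 0.6618).
Overall selectivity = C_B/C_C = r_Bτ/(r_Cτ) = r_B/r_C = 0.217.

0.217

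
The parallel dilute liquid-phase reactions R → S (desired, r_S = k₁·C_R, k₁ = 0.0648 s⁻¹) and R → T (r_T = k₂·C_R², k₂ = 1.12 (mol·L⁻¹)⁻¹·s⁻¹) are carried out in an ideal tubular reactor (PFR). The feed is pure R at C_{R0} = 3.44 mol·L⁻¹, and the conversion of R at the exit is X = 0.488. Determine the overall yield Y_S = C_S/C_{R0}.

0.0110

C_R = C_{R0}(1−X) = 1.761 mol·L⁻¹.
Along a PFR/batch, dC_S/dC_R = −r_S/(r_S+r_T) = −k₁/(k₁+k₂·C_R).
Integrating from C_{R0} to C_R: C_S = (0.0648/1.12)·ln[(0.0648+1.12·3.44)/(0.0648+1.12·1.76)] = 0.05786·ln(3.918/2.037) = 0.03783 mol·L⁻¹.
Y_S = C_S/C_{R0} = 0.03783/3.44 = 0.0110.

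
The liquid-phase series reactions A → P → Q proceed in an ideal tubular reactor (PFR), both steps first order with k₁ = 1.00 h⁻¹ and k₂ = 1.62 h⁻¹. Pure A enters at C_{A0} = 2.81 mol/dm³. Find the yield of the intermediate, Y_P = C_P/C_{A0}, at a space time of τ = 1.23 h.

Solving the coupled first-order balances gives C_P(τ) = [k₁/(k₂−k₁)]·C_{A0}·(e^(−k₁τ) − e^(−k₂τ)).
e^(−k₁τ) = e^(−1.00×1.23) = e^(−1.230) = 0.2923; e^(−k₂τ) = e^(−1.993) = 0.1363.
C_P = 1.00×2.81/(1.62−1.00) × (0.2923−0.1363) = 4.532×0.1560 = 0.7068 mol/dm³.
Y_P = C_P/C_{A0} = 0.7068/2.81 = 0.252.

0.252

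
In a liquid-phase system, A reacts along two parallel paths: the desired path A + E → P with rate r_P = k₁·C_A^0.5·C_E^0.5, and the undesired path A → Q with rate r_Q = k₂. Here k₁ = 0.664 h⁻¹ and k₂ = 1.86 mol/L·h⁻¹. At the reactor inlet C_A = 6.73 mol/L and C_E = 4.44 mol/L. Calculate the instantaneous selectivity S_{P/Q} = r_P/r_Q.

1.95

S_{P/Q} = r_P/r_Q = (k₁·C_A^0.5·C_E^0.5)/(k₂) = (k₁/k₂)·C_A^0.5·C_E^0.5.
= (0.664×6.730^0.5×4.440^0.5) / (1.86) = 3.630/1.860 = 1.95.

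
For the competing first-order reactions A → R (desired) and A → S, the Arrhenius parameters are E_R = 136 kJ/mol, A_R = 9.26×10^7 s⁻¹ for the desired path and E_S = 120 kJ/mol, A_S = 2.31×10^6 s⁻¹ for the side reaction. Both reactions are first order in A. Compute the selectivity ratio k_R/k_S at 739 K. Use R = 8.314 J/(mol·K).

Since both paths have the same order in A, the concentration cancels and S_{R/S} = k_R/k_S = (A_R/A_S)·exp[(E_S−E_R)/(RT)].
(E_S−E_R)/(RT) = (120−136)×10³/(8.314×739) = -16000/6144 = -2.604.
k_R/k_S = (9.26×10^7/2.31×10^6)·exp(-2.604) = 40.09 × 0.07397 = 2.97.
Since E_R > E_S, raising the temperature improves selectivity toward R.

2.97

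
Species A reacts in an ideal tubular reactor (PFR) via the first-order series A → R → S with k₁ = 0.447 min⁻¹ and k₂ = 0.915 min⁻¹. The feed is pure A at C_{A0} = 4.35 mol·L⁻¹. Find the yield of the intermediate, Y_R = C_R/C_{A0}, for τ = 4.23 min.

The intermediate concentration in a first-order A→B→C sequence is C_R = k₁C_{A0}(e^(−k₁τ) − e^(−k₂τ))/(k₂−k₁).
e^(−k₁τ) = e^(−0.447×4.23) = e^(−1.891) = 0.1509; e^(−k₂τ) = e^(−3.870) = 0.02085.
C_R = 0.447×4.35/(0.915−0.447) × (0.1509−0.02085) = 4.155×0.1301 = 0.5405 mol·L⁻¹.
Y_R = C_R/C_{A0} = 0.5405/4.35 = 0.124.

0.124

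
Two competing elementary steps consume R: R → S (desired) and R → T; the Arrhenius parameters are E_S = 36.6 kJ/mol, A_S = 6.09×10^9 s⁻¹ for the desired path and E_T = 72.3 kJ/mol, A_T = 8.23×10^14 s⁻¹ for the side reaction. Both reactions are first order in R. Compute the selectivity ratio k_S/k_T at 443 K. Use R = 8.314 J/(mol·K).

k_S/k_T = (A_S/A_T)·exp[−(E_S−E_T)/(RT)] = (A_S/A_T)·exp[(E_T−E_S)/(RT)].
(E_T−E_S)/(RT) = (72.3−36.6)×10³/(8.314×443) = 35700/3683 = 9.693.
k_S/k_T = (6.09×10^9/8.23×10^14)·exp(9.693) = 7.400×10^-6 × 16202 = 0.120.

0.120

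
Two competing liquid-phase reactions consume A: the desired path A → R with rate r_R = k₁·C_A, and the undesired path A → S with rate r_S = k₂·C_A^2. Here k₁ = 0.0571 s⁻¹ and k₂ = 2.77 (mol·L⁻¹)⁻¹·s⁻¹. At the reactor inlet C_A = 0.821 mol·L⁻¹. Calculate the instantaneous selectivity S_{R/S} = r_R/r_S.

S_{R/S} = r_R/r_S = (k₁·C_A)/(k₂·C_A^2) = (k₁/k₂)·C_A⁻¹.
= (0.0571×0.8210) / (2.77×0.8210^2) = 0.04688/1.867 = 0.0251.

0.0251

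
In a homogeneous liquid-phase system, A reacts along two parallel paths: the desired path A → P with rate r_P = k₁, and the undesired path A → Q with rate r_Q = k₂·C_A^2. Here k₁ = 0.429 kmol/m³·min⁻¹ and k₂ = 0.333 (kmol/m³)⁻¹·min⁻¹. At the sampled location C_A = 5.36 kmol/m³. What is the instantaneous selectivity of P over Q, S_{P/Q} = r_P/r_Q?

S_{P/Q} = r_P/r_Q = (k₁)/(k₂·C_A^2) = (k₁/k₂)·C_A^-2.
= (0.429) / (0.333×5.360^2) = 0.4290/9.567 = 0.0448.
The undesired path is higher order in A, so low C_A (CSTR or dilute feed) favours P.

0.0448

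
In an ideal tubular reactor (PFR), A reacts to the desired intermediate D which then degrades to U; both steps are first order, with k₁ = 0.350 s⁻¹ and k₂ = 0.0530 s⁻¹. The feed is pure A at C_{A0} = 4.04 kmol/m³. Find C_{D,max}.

For a first-order series the maximum intermediate yield is C_{D,max}/C_{A0} = (k₁/k₂)^[k₂/(k₂−k₁)].
= (0.350/0.0530)^(0.0530/(0.0530−0.350)) = (6.604)^(-0.1785) = 0.7140.
C_{D,max} = 0.7140×4.04 = 2.88 kmol/m³.

2.88 kmol/m³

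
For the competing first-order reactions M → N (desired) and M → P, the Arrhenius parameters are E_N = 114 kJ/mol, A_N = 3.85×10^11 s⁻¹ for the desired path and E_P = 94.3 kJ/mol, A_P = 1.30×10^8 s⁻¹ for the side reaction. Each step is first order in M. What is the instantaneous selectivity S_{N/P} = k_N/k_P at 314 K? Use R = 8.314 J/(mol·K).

1.56

Since both paths have the same order in M, the concentration cancels and S_{N/P} = k_N/k_P = (A_N/A_P)·exp[(E_P−E_N)/(RT)].
(E_P−E_N)/(RT) = (94.3−114)×10³/(8.314×314) = -19700/2611 = -7.546.
k_N/k_P = (3.85×10^11/1.30×10^8)·exp(-7.546) = 2962 × 5.281×10^-4 = 1.56.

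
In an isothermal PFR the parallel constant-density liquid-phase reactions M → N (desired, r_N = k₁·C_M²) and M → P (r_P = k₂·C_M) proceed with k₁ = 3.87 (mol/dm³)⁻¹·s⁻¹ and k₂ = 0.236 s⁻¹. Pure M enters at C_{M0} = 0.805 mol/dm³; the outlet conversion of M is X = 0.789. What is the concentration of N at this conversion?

0.555 mol/dm³

C_M = C_{M0}(1−X) = 0.1699 mol/dm³.
Along a PFR/batch, dC_P/dC_M = −r_P/(r_N+r_P) = −k₂/(k₂+k₁·C_M).
Integrating from C_{M0} to C_M: C_P = (0.236/3.87)·ln[(0.236+3.87·0.805)/(0.236+3.87·0.170)] = 0.06098·ln(3.351/0.8933) = 0.08063 mol/dm³.
Then C_N = (C_{M0}−C_M) − C_P = 0.6351 − 0.08063 = 0.5545 mol/dm³.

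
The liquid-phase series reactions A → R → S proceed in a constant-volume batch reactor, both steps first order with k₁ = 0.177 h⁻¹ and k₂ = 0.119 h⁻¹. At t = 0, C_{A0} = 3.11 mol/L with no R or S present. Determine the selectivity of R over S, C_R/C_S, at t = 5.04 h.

Solving the coupled first-order balances gives C_R(t) = [k₁/(k₂−k₁)]·C_{A0}·(e^(−k₁t) − e^(−k₂t)).
e^(−k₁t) = e^(−0.177×5.04) = e^(−0.8921) = 0.4098; e^(−k₂t) = e^(−0.5998) = 0.5489.
C_R = 0.177×3.11/(0.119−0.177) × (0.4098−0.5489) = (-9.491)×(-0.1391) = 1.321 mol/L.
C_A = C_{A0}e^(−k₁t) = 1.274 mol/L, so C_S = C_{A0}−C_A−C_R = 0.5149 mol/L; C_R/C_S = 2.56.

2.56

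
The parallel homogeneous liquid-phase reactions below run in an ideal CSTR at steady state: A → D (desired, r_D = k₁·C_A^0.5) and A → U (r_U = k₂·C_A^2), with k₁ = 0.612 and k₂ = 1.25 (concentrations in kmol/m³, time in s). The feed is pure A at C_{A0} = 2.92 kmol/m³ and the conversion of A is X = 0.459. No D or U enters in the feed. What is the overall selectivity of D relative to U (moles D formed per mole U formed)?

Exit C_A = C_{A0}(1−X) = 2.92×0.541 = 1.580 kmol/m³.
A CSTR operates uniformly at the exit composition, giving r_D = 0.7692 and r_U = 3.119 (each k·C_A^n at C_A = 1.580).
Overall selectivity = C_D/C_U = r_Dτ/(r_Uτ) = r_D/r_U = 0.247.

0.247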